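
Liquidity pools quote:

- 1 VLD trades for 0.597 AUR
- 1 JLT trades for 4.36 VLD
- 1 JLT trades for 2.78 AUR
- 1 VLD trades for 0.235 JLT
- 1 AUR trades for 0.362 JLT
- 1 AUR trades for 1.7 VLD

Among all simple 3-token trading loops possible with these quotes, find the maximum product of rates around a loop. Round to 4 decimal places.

VLD→JLT→AUR→VLD: 0.235 × 2.78 × 1.7 = 1.11061
VLD→AUR→JLT→VLD: 0.597 × 0.362 × 4.36 = 0.94226
Maximum is VLD→JLT→AUR→VLD at 1.1106; arbitrage exists.

1.1106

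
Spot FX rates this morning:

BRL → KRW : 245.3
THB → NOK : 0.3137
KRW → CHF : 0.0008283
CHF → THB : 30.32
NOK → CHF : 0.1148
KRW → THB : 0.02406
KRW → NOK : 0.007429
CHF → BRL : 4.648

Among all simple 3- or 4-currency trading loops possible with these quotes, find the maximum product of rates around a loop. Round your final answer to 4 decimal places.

1.0919

NOK→CHF→THB→NOK: 0.1148 × 30.32 × 0.3137 = 1.09191
KRW→NOK→CHF→BRL→KRW: 0.007429 × 0.1148 × 4.648 × 245.3 = 0.97238
KRW→CHF→BRL→KRW: 0.0008283 × 4.648 × 245.3 = 0.94439
Maximum is NOK→CHF→THB→NOK at 1.0919; arbitrage exists.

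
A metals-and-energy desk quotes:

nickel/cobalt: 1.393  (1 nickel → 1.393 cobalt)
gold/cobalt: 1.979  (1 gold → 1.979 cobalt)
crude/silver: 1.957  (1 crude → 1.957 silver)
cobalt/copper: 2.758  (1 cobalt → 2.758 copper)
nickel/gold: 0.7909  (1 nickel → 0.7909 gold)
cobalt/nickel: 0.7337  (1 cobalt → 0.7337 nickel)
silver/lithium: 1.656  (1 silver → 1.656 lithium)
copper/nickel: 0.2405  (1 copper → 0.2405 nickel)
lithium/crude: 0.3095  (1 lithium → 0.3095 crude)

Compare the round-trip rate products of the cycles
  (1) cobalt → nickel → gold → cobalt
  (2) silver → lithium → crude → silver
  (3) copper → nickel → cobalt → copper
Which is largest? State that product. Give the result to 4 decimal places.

1.1484

(1) 0.7337 × 0.7909 × 1.979 = 1.14838
(2) 1.656 × 0.3095 × 1.957 = 1.00303
(3) 0.2405 × 1.393 × 2.758 = 0.92398
Highest is cycle (1) at 1.1484 (>1, arbitrage).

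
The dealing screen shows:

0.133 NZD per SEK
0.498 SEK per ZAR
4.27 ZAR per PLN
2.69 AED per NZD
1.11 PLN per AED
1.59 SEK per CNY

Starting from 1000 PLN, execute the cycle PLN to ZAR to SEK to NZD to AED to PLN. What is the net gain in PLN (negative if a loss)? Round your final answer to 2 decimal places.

-155.53

1000 PLN × 4.27 = 4270 ZAR
4270 ZAR × 0.498 = 2126.46 SEK
2126.46 SEK × 0.133 = 282.81918 NZD
282.81918 NZD × 2.69 = 760.7835942 AED
760.7835942 AED × 1.11 = 844.469789562 PLN
Net change: 844.469789562 − 1000 = -155.530210438 PLN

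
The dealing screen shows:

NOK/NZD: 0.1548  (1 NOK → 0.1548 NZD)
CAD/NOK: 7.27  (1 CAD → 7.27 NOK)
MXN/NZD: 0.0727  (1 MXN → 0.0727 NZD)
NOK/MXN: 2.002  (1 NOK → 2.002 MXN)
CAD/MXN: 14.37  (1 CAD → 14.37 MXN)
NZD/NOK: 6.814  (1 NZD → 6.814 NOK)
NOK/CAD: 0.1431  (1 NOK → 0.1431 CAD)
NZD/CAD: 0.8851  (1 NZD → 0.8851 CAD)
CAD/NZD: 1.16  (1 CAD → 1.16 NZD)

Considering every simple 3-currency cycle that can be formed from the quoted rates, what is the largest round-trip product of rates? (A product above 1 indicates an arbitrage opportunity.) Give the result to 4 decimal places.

1.1311

CAD→NZD→NOK→CAD: 1.16 × 6.814 × 0.1431 = 1.13110
CAD→NOK→NZD→CAD: 7.27 × 0.1548 × 0.8851 = 0.99609
MXN→NZD→NOK→MXN: 0.0727 × 6.814 × 2.002 = 0.99175
CAD→MXN→NZD→CAD: 14.37 × 0.0727 × 0.8851 = 0.92466
Maximum is CAD→NZD→NOK→CAD at 1.1311; arbitrage exists.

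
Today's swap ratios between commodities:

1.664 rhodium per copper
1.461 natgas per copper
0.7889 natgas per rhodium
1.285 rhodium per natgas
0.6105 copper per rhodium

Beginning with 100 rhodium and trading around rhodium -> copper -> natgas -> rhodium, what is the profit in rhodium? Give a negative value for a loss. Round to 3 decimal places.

14.614

100 rhodium × 0.6105 = 61.05 copper
61.05 copper × 1.461 = 89.19405 natgas
89.19405 natgas × 1.285 = 114.61435425 rhodium
Net change: 114.61435425 − 100 = 14.61435425 rhodium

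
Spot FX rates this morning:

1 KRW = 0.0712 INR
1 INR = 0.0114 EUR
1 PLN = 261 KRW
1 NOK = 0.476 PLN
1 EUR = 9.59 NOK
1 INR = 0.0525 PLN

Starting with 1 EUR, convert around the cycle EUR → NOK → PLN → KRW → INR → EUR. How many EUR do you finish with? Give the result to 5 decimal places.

1 EUR × 9.59 = 9.59 NOK
9.59 NOK × 0.476 = 4.56484 PLN
4.56484 PLN × 261 = 1191.42324 KRW
1191.42324 KRW × 0.0712 = 84.829334688 INR
84.829334688 INR × 0.0114 = 0.9670544154432 EUR

0.96705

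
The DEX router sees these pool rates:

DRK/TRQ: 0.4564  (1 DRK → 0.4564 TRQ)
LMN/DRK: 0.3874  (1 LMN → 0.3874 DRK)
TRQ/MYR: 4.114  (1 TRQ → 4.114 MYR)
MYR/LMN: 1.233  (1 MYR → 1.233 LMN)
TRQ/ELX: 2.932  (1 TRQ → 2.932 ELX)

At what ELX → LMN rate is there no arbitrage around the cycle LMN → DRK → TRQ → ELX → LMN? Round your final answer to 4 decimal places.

Known legs of the cycle: 0.3874 × 0.4564 × 2.932 = 0.51840504352
For no arbitrage the full-cycle product must be 1, so the missing rate is 1 / 0.51840504352 ≈ 1.928994.

1.9290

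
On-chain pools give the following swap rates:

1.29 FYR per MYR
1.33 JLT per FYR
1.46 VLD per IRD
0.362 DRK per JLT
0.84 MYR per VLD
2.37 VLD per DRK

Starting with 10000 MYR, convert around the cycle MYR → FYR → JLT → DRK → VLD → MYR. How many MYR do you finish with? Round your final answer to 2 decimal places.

12364.53

10000 MYR × 1.29 = 12900 FYR
12900 FYR × 1.33 = 17157 JLT
17157 JLT × 0.362 = 6210.834 DRK
6210.834 DRK × 2.37 = 14719.67658 VLD
14719.67658 VLD × 0.84 = 12364.5283272 MYR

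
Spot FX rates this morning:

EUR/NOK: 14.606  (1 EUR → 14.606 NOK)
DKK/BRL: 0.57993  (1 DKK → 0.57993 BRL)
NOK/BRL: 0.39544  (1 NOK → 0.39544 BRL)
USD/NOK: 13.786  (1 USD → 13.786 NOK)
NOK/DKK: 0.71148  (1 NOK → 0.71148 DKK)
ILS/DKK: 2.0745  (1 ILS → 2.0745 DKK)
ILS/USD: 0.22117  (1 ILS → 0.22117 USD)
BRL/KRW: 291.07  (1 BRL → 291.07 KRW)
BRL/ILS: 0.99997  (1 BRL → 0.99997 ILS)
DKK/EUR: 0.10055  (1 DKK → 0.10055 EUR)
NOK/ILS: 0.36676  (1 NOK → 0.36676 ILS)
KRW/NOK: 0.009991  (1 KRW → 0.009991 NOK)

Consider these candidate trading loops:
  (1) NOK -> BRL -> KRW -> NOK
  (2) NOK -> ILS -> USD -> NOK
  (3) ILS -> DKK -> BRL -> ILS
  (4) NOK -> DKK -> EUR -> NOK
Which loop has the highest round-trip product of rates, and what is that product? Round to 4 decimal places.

1.2030

(1) 0.39544 × 291.07 × 0.009991 = 1.14997
(2) 0.36676 × 0.22117 × 13.786 = 1.11827
(3) 2.0745 × 0.57993 × 0.99997 = 1.20303
(4) 0.71148 × 0.10055 × 14.606 = 1.04490
Highest is cycle (3) at 1.2030 (>1, arbitrage).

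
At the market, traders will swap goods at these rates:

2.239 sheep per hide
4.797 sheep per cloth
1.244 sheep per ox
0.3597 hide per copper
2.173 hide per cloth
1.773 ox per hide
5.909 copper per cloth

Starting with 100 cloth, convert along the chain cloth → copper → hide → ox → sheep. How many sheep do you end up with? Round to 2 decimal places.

468.80

100 cloth × 5.909 = 590.9 copper
590.9 copper × 0.3597 = 212.54673 hide
212.54673 hide × 1.773 = 376.84535229 ox
376.84535229 ox × 1.244 = 468.79561824876 sheep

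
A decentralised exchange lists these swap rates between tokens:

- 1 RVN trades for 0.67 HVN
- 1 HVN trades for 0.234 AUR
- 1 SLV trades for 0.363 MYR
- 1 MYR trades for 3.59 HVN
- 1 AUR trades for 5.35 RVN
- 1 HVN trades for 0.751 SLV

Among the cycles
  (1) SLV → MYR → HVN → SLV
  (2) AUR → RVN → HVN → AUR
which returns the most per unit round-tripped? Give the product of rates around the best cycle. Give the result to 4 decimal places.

0.9787

(1) 0.363 × 3.59 × 0.751 = 0.97868
(2) 5.35 × 0.67 × 0.234 = 0.83877
Highest is cycle (1) at 0.9787 (≤1, no arbitrage).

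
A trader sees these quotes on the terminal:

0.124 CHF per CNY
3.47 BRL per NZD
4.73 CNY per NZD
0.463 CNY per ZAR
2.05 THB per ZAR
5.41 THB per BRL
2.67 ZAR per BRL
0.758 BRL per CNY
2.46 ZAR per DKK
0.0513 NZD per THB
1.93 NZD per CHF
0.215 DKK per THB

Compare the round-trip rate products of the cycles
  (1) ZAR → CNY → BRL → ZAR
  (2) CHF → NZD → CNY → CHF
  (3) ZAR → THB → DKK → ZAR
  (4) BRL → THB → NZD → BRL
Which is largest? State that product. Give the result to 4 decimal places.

1.1320

(1) 0.463 × 0.758 × 2.67 = 0.93705
(2) 1.93 × 4.73 × 0.124 = 1.13198
(3) 2.05 × 0.215 × 2.46 = 1.08425
(4) 5.41 × 0.0513 × 3.47 = 0.96304
Highest is cycle (2) at 1.1320 (>1, arbitrage).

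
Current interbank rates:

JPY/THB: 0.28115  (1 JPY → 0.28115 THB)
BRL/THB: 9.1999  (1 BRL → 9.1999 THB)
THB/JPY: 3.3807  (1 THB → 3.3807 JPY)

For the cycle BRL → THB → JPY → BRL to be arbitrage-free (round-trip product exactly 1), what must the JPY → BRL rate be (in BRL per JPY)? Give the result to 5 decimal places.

0.03215

Known legs of the cycle: 9.1999 × 3.3807 = 31.10210193
For no arbitrage the full-cycle product must be 1, so the missing rate is 1 / 31.10210193 ≈ 0.0321522.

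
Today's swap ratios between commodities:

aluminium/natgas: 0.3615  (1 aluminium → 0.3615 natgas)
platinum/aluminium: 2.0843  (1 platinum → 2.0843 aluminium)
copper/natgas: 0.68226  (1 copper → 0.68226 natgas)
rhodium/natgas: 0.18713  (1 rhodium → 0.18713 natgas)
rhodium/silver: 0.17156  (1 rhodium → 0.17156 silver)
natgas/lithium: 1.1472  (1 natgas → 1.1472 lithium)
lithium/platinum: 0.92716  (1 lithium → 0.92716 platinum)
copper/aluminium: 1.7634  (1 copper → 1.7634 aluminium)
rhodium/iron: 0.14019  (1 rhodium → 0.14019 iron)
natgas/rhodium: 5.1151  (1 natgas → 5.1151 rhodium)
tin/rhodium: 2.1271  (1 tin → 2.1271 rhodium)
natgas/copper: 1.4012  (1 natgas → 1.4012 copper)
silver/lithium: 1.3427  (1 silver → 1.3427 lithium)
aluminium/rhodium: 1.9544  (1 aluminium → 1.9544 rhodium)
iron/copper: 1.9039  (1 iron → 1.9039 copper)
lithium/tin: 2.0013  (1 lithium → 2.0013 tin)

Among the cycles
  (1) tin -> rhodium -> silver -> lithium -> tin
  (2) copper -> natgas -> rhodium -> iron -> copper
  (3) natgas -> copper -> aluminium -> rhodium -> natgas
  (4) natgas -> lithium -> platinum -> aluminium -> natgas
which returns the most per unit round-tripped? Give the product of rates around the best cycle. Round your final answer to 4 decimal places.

(1) 2.1271 × 0.17156 × 1.3427 × 2.0013 = 0.98061
(2) 0.68226 × 5.1151 × 0.14019 × 1.9039 = 0.93146
(3) 1.4012 × 1.7634 × 1.9544 × 0.18713 = 0.90367
(4) 1.1472 × 0.92716 × 2.0843 × 0.3615 = 0.80142
Highest is cycle (1) at 0.9806 (≤1, no arbitrage).

0.9806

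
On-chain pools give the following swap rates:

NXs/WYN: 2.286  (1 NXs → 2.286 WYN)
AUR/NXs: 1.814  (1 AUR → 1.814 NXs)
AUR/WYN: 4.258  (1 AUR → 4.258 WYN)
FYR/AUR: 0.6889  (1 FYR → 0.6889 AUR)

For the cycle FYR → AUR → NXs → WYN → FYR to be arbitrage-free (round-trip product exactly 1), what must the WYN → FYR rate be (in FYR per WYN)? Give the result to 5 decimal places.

Known legs of the cycle: 0.6889 × 1.814 × 2.286 = 2.8567332756
For no arbitrage the full-cycle product must be 1, so the missing rate is 1 / 2.8567332756 ≈ 0.3500502.

0.35005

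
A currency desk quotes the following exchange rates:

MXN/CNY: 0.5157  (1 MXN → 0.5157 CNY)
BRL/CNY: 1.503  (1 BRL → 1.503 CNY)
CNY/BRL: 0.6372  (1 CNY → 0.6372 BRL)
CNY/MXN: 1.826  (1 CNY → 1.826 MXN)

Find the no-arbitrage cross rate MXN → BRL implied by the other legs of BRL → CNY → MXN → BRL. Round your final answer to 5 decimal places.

Known legs of the cycle: 1.503 × 1.826 = 2.744478
For no arbitrage the full-cycle product must be 1, so the missing rate is 1 / 2.744478 ≈ 0.3643680.

0.36437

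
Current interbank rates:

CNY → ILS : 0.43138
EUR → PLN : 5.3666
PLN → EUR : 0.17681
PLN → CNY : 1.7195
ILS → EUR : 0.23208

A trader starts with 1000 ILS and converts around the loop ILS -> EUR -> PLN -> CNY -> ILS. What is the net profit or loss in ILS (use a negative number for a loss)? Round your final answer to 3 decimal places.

1000 ILS × 0.23208 = 232.08 EUR
232.08 EUR × 5.3666 = 1245.480528 PLN
1245.480528 PLN × 1.7195 = 2141.603767896 CNY
2141.603767896 CNY × 0.43138 = 923.84503339497648 ILS
Net change: 923.84503339497648 − 1000 = -76.15496660502352 ILS

-76.155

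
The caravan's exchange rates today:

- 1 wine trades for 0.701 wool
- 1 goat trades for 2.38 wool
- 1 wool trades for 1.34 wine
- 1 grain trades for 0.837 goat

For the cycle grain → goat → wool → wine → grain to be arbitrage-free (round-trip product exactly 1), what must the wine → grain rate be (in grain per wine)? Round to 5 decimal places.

Known legs of the cycle: 0.837 × 2.38 × 1.34 = 2.6693604
For no arbitrage the full-cycle product must be 1, so the missing rate is 1 / 2.6693604 ≈ 0.3746216.

0.37462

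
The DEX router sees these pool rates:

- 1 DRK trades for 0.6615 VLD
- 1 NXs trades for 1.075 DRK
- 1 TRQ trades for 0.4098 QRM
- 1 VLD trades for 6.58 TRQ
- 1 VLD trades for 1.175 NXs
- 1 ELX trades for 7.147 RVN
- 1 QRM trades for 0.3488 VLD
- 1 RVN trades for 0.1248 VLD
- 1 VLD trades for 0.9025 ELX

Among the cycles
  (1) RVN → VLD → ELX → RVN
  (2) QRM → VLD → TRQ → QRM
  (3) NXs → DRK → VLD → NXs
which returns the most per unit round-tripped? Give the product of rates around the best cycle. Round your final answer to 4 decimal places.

0.9405

(1) 0.1248 × 0.9025 × 7.147 = 0.80498
(2) 0.3488 × 6.58 × 0.4098 = 0.94053
(3) 1.075 × 0.6615 × 1.175 = 0.83556
Highest is cycle (2) at 0.9405 (≤1, no arbitrage).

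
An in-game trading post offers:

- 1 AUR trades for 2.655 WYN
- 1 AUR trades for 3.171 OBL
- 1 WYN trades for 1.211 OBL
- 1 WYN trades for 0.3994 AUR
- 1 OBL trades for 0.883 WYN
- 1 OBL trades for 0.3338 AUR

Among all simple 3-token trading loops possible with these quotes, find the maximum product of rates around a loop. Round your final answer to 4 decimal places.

OBL→WYN→AUR→OBL: 0.883 × 0.3994 × 3.171 = 1.11832
OBL→AUR→WYN→OBL: 0.3338 × 2.655 × 1.211 = 1.07324
Maximum is OBL→WYN→AUR→OBL at 1.1183; arbitrage exists.

1.1183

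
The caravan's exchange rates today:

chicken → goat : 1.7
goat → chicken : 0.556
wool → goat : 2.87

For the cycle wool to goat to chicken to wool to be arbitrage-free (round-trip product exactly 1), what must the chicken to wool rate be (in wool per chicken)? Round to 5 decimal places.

Known legs of the cycle: 2.87 × 0.556 = 1.59572
For no arbitrage the full-cycle product must be 1, so the missing rate is 1 / 1.59572 ≈ 0.6266764.

0.62668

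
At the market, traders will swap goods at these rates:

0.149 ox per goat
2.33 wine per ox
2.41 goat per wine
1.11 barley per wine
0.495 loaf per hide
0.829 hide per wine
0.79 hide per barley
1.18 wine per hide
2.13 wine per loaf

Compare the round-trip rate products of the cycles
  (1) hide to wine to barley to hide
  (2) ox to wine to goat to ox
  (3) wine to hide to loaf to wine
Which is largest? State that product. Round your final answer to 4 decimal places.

1.0347

(1) 1.18 × 1.11 × 0.79 = 1.03474
(2) 2.33 × 2.41 × 0.149 = 0.83668
(3) 0.829 × 0.495 × 2.13 = 0.87406
Highest is cycle (1) at 1.0347 (>1, arbitrage).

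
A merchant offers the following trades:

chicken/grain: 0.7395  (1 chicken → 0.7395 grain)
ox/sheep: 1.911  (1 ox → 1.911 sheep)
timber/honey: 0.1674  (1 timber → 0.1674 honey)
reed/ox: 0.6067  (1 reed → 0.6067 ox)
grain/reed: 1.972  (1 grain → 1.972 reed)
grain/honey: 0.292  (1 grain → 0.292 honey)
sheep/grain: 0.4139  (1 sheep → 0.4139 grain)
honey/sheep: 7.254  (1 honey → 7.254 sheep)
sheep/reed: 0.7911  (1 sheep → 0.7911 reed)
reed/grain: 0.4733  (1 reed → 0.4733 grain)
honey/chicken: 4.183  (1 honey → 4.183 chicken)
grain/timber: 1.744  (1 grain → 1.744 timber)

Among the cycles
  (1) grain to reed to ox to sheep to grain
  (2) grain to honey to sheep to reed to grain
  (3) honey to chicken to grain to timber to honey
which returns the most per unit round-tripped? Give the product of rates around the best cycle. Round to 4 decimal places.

0.9463

(1) 1.972 × 0.6067 × 1.911 × 0.4139 = 0.94632
(2) 0.292 × 7.254 × 0.7911 × 0.4733 = 0.79310
(3) 4.183 × 0.7395 × 1.744 × 0.1674 = 0.90308
Highest is cycle (1) at 0.9463 (≤1, no arbitrage).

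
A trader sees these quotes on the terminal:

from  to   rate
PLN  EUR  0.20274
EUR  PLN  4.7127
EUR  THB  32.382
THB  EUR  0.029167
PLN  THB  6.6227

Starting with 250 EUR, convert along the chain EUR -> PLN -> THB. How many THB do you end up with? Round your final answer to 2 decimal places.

7802.70

250 EUR × 4.7127 = 1178.175 PLN
1178.175 PLN × 6.6227 = 7802.6995725 THB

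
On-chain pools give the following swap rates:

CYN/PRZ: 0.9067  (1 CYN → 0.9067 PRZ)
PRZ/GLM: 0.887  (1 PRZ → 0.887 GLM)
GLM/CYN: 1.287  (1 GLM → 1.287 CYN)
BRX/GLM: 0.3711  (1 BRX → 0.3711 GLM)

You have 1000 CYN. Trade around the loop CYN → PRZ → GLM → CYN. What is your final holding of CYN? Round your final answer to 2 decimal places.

1000 CYN × 0.9067 = 906.7 PRZ
906.7 PRZ × 0.887 = 804.2429 GLM
804.2429 GLM × 1.287 = 1035.0606123 CYN

1035.06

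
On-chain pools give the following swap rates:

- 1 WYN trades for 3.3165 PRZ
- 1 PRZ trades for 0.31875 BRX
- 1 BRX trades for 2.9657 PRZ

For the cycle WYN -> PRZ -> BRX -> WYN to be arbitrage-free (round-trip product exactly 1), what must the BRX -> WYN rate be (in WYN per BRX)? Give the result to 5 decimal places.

Known legs of the cycle: 3.3165 × 0.31875 = 1.057134375
For no arbitrage the full-cycle product must be 1, so the missing rate is 1 / 1.057134375 ≈ 0.9459535.

0.94595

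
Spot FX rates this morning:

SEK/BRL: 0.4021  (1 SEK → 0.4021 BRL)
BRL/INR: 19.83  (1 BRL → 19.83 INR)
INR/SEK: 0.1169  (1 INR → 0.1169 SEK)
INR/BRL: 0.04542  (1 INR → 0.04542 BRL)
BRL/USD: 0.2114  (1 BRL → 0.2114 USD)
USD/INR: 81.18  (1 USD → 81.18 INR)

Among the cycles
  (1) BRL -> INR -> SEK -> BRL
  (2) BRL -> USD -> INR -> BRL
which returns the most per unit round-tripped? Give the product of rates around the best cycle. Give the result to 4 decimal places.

0.9321

(1) 19.83 × 0.1169 × 0.4021 = 0.93212
(2) 0.2114 × 81.18 × 0.04542 = 0.77947
Highest is cycle (1) at 0.9321 (≤1, no arbitrage).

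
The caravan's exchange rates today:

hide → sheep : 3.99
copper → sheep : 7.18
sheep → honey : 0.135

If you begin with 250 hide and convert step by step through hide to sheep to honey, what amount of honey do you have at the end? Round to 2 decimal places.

250 hide × 3.99 = 997.5 sheep
997.5 sheep × 0.135 = 134.6625 honey

134.66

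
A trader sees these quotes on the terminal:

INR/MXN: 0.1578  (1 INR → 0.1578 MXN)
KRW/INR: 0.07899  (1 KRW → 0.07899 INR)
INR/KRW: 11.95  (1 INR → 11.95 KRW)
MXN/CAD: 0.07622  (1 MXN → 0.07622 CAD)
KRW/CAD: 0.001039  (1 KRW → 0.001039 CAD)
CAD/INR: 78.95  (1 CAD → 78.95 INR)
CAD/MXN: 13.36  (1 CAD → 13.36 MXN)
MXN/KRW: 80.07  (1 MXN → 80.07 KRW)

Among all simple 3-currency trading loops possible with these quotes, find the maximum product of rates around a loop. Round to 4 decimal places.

1.1115

CAD→MXN→KRW→CAD: 13.36 × 80.07 × 0.001039 = 1.11145
MXN→KRW→INR→MXN: 80.07 × 0.07899 × 0.1578 = 0.99804
CAD→INR→KRW→CAD: 78.95 × 11.95 × 0.001039 = 0.98025
CAD→INR→MXN→CAD: 78.95 × 0.1578 × 0.07622 = 0.94957
Maximum is CAD→MXN→KRW→CAD at 1.1115; arbitrage exists.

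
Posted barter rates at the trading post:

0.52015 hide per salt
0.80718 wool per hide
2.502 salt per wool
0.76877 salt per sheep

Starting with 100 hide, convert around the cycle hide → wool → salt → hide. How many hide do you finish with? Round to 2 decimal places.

100 hide × 0.80718 = 80.718 wool
80.718 wool × 2.502 = 201.956436 salt
201.956436 salt × 0.52015 = 105.0476401854 hide

105.05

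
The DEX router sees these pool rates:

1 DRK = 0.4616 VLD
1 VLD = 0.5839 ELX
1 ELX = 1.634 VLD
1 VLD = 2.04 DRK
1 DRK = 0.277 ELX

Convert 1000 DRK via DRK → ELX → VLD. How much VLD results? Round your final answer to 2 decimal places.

1000 DRK × 0.277 = 277 ELX
277 ELX × 1.634 = 452.618 VLD

452.62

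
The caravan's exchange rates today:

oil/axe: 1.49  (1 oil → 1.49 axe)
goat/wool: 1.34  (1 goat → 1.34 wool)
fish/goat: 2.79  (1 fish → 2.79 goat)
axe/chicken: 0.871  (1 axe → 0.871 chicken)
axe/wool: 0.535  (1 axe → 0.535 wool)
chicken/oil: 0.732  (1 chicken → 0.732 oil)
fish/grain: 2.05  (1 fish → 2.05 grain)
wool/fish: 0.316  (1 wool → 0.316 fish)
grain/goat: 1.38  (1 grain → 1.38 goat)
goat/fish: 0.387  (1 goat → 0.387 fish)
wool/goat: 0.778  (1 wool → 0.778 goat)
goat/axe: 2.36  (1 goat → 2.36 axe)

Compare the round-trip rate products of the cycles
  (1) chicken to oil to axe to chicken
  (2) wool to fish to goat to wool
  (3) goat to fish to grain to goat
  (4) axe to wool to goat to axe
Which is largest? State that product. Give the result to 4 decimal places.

1.1814

(1) 0.732 × 1.49 × 0.871 = 0.94998
(2) 0.316 × 2.79 × 1.34 = 1.18140
(3) 0.387 × 2.05 × 1.38 = 1.09482
(4) 0.535 × 0.778 × 2.36 = 0.98230
Highest is cycle (2) at 1.1814 (>1, arbitrage).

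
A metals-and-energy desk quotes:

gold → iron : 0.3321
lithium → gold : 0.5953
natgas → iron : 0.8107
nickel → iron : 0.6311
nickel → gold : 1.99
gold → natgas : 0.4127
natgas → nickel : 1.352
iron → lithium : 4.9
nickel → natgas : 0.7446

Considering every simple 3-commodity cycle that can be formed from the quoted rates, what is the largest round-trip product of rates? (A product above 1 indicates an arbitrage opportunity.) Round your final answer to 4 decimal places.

1.1104

nickel→gold→natgas→nickel: 1.99 × 0.4127 × 1.352 = 1.11036
lithium→gold→iron→lithium: 0.5953 × 0.3321 × 4.9 = 0.96873
Maximum is nickel→gold→natgas→nickel at 1.1104; arbitrage exists.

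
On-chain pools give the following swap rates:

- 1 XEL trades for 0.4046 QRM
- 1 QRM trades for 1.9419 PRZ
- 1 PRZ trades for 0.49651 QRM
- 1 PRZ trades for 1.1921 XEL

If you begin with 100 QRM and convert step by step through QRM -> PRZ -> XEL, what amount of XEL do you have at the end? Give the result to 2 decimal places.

100 QRM × 1.9419 = 194.19 PRZ
194.19 PRZ × 1.1921 = 231.493899 XEL

231.49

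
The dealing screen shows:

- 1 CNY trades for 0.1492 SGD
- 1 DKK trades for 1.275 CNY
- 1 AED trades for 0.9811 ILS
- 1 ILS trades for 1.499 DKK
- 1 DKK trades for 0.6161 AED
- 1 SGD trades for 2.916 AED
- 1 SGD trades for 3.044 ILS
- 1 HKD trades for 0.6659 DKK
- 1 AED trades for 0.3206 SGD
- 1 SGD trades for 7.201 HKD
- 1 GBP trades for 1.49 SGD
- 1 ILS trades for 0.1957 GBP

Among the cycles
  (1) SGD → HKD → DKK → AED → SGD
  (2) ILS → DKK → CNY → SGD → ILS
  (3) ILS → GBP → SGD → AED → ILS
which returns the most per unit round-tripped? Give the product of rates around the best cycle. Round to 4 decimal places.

0.9471

(1) 7.201 × 0.6659 × 0.6161 × 0.3206 = 0.94715
(2) 1.499 × 1.275 × 0.1492 × 3.044 = 0.86801
(3) 0.1957 × 1.49 × 2.916 × 0.9811 = 0.83421
Highest is cycle (1) at 0.9471 (≤1, no arbitrage).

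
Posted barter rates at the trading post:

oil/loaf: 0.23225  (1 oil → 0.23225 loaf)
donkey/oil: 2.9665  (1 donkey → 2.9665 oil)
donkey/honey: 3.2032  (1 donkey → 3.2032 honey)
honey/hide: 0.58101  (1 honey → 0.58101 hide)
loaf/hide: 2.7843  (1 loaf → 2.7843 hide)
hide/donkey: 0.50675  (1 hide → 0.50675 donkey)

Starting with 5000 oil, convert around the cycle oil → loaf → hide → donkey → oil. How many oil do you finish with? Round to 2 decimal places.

5000 oil × 0.23225 = 1161.25 loaf
1161.25 loaf × 2.7843 = 3233.268375 hide
3233.268375 hide × 0.50675 = 1638.45874903125 donkey
1638.45874903125 donkey × 2.9665 = 4860.487879001203125 oil

4860.49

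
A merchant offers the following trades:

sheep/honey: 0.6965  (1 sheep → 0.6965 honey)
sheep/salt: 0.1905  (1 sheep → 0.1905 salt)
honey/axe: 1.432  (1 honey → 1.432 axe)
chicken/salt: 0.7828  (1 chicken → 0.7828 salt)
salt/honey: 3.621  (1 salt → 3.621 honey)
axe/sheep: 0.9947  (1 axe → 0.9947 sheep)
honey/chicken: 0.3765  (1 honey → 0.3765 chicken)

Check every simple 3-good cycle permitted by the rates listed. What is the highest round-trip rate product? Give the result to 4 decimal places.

1.0672

salt→honey→chicken→salt: 3.621 × 0.3765 × 0.7828 = 1.06720
axe→sheep→honey→axe: 0.9947 × 0.6965 × 1.432 = 0.99210
Maximum is salt→honey→chicken→salt at 1.0672; arbitrage exists.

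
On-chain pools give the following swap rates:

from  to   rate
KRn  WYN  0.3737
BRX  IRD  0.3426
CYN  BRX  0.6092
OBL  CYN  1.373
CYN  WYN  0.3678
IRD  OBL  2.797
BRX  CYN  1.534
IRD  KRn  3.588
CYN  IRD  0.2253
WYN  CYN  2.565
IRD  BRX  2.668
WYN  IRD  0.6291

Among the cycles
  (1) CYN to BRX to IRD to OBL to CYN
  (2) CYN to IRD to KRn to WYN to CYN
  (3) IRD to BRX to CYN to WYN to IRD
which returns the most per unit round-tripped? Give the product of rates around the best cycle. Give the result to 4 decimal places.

0.9470

(1) 0.6092 × 0.3426 × 2.797 × 1.373 = 0.80151
(2) 0.2253 × 3.588 × 0.3737 × 2.565 = 0.77486
(3) 2.668 × 1.534 × 0.3678 × 0.6291 = 0.94698
Highest is cycle (3) at 0.9470 (≤1, no arbitrage).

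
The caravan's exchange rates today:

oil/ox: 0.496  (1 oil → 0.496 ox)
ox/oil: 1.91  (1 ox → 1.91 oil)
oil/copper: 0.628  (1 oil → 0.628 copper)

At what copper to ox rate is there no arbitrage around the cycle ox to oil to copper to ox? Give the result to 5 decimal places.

Known legs of the cycle: 1.91 × 0.628 = 1.19948
For no arbitrage the full-cycle product must be 1, so the missing rate is 1 / 1.19948 ≈ 0.8336946.

0.83369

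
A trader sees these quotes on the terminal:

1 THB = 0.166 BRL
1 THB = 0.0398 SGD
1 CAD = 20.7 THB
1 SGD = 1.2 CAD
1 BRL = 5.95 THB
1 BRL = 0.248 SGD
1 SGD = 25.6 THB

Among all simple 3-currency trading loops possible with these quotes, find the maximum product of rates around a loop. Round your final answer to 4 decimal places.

SGD→THB→BRL→SGD: 25.6 × 0.166 × 0.248 = 1.05390
SGD→CAD→THB→SGD: 1.2 × 20.7 × 0.0398 = 0.98863
Maximum is SGD→THB→BRL→SGD at 1.0539; arbitrage exists.

1.0539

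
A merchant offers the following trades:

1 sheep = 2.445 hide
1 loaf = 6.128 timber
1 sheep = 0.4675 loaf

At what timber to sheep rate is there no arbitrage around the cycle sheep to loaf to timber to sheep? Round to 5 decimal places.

Known legs of the cycle: 0.4675 × 6.128 = 2.86484
For no arbitrage the full-cycle product must be 1, so the missing rate is 1 / 2.86484 ≈ 0.3490596.

0.34906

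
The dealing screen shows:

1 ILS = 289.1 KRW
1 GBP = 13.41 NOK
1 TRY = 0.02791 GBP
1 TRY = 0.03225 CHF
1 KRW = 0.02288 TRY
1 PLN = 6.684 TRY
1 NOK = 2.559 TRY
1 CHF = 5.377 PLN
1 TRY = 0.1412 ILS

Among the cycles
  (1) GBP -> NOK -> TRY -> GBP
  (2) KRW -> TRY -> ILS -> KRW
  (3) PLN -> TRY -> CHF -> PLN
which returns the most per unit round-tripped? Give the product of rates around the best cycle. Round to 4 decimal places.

1.1591

(1) 13.41 × 2.559 × 0.02791 = 0.95776
(2) 0.02288 × 0.1412 × 289.1 = 0.93398
(3) 6.684 × 0.03225 × 5.377 = 1.15906
Highest is cycle (3) at 1.1591 (>1, arbitrage).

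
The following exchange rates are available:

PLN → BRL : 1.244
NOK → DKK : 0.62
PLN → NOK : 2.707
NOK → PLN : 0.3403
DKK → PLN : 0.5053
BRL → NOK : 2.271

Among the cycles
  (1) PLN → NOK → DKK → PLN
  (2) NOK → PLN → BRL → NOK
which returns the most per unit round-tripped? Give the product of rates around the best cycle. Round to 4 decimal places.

(1) 2.707 × 0.62 × 0.5053 = 0.84807
(2) 0.3403 × 1.244 × 2.271 = 0.96139
Highest is cycle (2) at 0.9614 (≤1, no arbitrage).

0.9614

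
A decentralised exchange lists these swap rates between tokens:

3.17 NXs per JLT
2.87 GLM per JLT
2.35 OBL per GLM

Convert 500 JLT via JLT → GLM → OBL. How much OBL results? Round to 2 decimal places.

500 JLT × 2.87 = 1435 GLM
1435 GLM × 2.35 = 3372.25 OBL

3372.25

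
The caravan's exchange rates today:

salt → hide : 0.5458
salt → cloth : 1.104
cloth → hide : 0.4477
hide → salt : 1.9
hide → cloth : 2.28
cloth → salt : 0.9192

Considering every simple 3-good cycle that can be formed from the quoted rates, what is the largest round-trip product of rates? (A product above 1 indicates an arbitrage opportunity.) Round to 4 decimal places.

1.1439

cloth→salt→hide→cloth: 0.9192 × 0.5458 × 2.28 = 1.14387
cloth→hide→salt→cloth: 0.4477 × 1.9 × 1.104 = 0.93910
Maximum is cloth→salt→hide→cloth at 1.1439; arbitrage exists.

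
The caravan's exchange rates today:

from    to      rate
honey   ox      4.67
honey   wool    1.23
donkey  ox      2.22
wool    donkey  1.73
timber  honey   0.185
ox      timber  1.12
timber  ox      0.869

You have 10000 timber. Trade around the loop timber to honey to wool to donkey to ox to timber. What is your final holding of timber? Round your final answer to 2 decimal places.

10000 timber × 0.185 = 1850 honey
1850 honey × 1.23 = 2275.5 wool
2275.5 wool × 1.73 = 3936.615 donkey
3936.615 donkey × 2.22 = 8739.2853 ox
8739.2853 ox × 1.12 = 9787.999536 timber

9788.00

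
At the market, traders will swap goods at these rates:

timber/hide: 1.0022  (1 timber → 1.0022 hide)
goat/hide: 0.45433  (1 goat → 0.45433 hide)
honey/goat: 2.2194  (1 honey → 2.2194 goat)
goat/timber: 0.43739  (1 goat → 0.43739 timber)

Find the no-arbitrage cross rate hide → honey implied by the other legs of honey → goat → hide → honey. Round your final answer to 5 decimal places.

0.99173

Known legs of the cycle: 2.2194 × 0.45433 = 1.008340002
For no arbitrage the full-cycle product must be 1, so the missing rate is 1 / 1.008340002 ≈ 0.9917290.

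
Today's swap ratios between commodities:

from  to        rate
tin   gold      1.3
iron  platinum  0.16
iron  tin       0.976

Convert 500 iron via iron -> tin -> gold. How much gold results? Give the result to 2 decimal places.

634.40

500 iron × 0.976 = 488 tin
488 tin × 1.3 = 634.4 gold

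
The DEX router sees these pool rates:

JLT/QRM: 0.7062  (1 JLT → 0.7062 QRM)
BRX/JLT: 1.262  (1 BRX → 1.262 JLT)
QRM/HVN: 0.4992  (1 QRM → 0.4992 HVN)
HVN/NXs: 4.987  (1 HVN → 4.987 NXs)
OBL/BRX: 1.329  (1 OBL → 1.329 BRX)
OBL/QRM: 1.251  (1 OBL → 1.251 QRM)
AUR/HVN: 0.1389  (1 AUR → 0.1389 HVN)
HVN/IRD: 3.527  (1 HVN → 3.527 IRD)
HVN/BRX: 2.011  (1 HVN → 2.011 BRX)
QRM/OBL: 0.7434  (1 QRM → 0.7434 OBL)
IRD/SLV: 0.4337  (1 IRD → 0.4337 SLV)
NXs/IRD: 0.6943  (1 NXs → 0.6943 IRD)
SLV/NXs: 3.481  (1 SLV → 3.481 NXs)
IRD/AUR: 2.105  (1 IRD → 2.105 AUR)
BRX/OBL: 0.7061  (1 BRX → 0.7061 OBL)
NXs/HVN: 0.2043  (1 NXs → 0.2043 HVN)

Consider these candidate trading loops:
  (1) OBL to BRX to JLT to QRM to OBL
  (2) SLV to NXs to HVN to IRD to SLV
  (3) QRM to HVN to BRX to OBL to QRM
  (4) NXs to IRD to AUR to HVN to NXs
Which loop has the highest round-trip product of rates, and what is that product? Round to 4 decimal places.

1.0878

(1) 1.329 × 1.262 × 0.7062 × 0.7434 = 0.88051
(2) 3.481 × 0.2043 × 3.527 × 0.4337 = 1.08785
(3) 0.4992 × 2.011 × 0.7061 × 1.251 = 0.88677
(4) 0.6943 × 2.105 × 0.1389 × 4.987 = 1.01237
Highest is cycle (2) at 1.0878 (>1, arbitrage).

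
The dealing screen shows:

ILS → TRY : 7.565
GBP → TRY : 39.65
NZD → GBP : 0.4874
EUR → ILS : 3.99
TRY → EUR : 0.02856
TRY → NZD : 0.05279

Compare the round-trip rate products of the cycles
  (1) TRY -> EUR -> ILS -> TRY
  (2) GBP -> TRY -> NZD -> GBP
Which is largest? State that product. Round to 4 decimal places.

1.0202

(1) 0.02856 × 3.99 × 7.565 = 0.86207
(2) 39.65 × 0.05279 × 0.4874 = 1.02019
Highest is cycle (2) at 1.0202 (>1, arbitrage).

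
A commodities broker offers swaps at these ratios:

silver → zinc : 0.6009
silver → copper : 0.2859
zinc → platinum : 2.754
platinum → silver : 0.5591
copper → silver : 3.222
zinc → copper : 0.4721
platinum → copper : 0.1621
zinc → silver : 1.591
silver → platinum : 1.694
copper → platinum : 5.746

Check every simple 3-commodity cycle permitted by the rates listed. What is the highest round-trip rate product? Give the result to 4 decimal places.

0.9252

platinum→silver→zinc→platinum: 0.5591 × 0.6009 × 2.754 = 0.92524
platinum→silver→copper→platinum: 0.5591 × 0.2859 × 5.746 = 0.91848
copper→silver→zinc→copper: 3.222 × 0.6009 × 0.4721 = 0.91403
platinum→copper→silver→platinum: 0.1621 × 3.222 × 1.694 = 0.88475
Maximum is platinum→silver→zinc→platinum at 0.9252; no arbitrage — every cycle loses value.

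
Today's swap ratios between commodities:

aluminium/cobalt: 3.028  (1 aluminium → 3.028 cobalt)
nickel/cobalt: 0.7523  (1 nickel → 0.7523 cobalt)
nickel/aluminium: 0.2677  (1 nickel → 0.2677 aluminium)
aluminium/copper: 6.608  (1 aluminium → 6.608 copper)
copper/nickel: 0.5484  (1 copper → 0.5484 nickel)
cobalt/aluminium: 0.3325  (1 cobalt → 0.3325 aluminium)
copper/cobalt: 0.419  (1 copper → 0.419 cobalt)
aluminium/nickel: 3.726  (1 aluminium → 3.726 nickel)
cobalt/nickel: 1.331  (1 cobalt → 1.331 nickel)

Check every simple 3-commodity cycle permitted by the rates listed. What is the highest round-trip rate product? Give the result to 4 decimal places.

1.0789

aluminium→cobalt→nickel→aluminium: 3.028 × 1.331 × 0.2677 = 1.07890
aluminium→copper→nickel→aluminium: 6.608 × 0.5484 × 0.2677 = 0.97010
aluminium→nickel→cobalt→aluminium: 3.726 × 0.7523 × 0.3325 = 0.93202
aluminium→copper→cobalt→aluminium: 6.608 × 0.419 × 0.3325 = 0.92061
Maximum is aluminium→cobalt→nickel→aluminium at 1.0789; arbitrage exists.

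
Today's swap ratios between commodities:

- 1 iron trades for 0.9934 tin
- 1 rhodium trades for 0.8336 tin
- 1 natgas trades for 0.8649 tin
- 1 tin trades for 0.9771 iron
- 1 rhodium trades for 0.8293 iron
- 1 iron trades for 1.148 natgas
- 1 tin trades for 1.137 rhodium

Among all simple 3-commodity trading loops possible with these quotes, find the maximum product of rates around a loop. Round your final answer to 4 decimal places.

natgas→tin→iron→natgas: 0.8649 × 0.9771 × 1.148 = 0.97017
iron→tin→rhodium→iron: 0.9934 × 1.137 × 0.8293 = 0.93669
Maximum is natgas→tin→iron→natgas at 0.9702; no arbitrage — every cycle loses value.

0.9702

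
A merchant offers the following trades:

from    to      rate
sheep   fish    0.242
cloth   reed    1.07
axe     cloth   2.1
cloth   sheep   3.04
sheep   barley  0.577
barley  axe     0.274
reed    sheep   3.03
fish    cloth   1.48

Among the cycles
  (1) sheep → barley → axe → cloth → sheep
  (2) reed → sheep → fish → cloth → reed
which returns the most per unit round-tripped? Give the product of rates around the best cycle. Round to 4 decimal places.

1.1612

(1) 0.577 × 0.274 × 2.1 × 3.04 = 1.00930
(2) 3.03 × 0.242 × 1.48 × 1.07 = 1.16119
Highest is cycle (2) at 1.1612 (>1, arbitrage).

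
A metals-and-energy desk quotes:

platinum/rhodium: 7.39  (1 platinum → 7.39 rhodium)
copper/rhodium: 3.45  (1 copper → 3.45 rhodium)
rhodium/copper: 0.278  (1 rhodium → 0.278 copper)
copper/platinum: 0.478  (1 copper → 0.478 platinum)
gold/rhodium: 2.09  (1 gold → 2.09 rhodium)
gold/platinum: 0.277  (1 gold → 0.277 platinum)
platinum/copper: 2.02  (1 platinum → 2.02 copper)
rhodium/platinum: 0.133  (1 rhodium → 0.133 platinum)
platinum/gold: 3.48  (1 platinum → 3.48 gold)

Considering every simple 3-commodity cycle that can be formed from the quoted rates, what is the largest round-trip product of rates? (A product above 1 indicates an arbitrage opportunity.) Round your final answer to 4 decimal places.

platinum→rhodium→copper→platinum: 7.39 × 0.278 × 0.478 = 0.98201
gold→rhodium→platinum→gold: 2.09 × 0.133 × 3.48 = 0.96734
platinum→copper→rhodium→platinum: 2.02 × 3.45 × 0.133 = 0.92688
Maximum is platinum→rhodium→copper→platinum at 0.9820; no arbitrage — every cycle loses value.

0.9820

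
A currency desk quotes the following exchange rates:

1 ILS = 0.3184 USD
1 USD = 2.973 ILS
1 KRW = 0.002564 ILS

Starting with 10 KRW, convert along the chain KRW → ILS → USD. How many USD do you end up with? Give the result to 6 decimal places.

0.008164

10 KRW × 0.002564 = 0.02564 ILS
0.02564 ILS × 0.3184 = 0.008163776 USD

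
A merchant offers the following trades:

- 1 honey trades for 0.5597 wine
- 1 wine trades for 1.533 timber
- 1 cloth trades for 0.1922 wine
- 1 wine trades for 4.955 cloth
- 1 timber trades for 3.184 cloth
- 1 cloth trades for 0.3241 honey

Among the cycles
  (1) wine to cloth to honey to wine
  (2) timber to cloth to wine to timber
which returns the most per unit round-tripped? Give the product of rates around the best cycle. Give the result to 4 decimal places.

0.9381

(1) 4.955 × 0.3241 × 0.5597 = 0.89883
(2) 3.184 × 0.1922 × 1.533 = 0.93814
Highest is cycle (2) at 0.9381 (≤1, no arbitrage).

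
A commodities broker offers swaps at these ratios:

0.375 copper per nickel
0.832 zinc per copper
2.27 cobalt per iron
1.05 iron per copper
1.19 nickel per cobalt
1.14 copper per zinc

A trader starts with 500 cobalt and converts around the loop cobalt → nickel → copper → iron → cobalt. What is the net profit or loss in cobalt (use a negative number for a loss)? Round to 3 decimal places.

500 cobalt × 1.19 = 595 nickel
595 nickel × 0.375 = 223.125 copper
223.125 copper × 1.05 = 234.28125 iron
234.28125 iron × 2.27 = 531.8184375 cobalt
Net change: 531.8184375 − 500 = 31.8184375 cobalt

31.818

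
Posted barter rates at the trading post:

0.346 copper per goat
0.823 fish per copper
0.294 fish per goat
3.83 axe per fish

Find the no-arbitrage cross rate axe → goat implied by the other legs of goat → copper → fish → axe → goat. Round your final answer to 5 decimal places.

0.91691

Known legs of the cycle: 0.346 × 0.823 × 3.83 = 1.09062314
For no arbitrage the full-cycle product must be 1, so the missing rate is 1 / 1.09062314 ≈ 0.9169070.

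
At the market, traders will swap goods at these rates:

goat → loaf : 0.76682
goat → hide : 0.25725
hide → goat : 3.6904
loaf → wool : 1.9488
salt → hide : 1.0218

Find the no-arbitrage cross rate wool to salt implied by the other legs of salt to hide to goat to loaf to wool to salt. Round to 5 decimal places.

0.17746

Known legs of the cycle: 1.0218 × 3.6904 × 0.76682 × 1.9488 = 5.63507943426634752
For no arbitrage the full-cycle product must be 1, so the missing rate is 1 / 5.63507943426634752 ≈ 0.1774598.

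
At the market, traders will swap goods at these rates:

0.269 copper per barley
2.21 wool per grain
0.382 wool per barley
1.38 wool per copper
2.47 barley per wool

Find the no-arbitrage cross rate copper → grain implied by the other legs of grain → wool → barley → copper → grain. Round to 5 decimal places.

0.68102

Known legs of the cycle: 2.21 × 2.47 × 0.269 = 1.4683903
For no arbitrage the full-cycle product must be 1, so the missing rate is 1 / 1.4683903 ≈ 0.6810178.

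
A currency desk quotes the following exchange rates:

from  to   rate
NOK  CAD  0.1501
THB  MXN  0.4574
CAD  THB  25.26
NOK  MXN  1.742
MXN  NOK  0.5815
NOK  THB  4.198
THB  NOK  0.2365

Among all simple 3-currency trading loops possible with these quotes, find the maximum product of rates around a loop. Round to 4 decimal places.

THB→MXN→NOK→THB: 0.4574 × 0.5815 × 4.198 = 1.11658
THB→NOK→CAD→THB: 0.2365 × 0.1501 × 25.26 = 0.89670
Maximum is THB→MXN→NOK→THB at 1.1166; arbitrage exists.

1.1166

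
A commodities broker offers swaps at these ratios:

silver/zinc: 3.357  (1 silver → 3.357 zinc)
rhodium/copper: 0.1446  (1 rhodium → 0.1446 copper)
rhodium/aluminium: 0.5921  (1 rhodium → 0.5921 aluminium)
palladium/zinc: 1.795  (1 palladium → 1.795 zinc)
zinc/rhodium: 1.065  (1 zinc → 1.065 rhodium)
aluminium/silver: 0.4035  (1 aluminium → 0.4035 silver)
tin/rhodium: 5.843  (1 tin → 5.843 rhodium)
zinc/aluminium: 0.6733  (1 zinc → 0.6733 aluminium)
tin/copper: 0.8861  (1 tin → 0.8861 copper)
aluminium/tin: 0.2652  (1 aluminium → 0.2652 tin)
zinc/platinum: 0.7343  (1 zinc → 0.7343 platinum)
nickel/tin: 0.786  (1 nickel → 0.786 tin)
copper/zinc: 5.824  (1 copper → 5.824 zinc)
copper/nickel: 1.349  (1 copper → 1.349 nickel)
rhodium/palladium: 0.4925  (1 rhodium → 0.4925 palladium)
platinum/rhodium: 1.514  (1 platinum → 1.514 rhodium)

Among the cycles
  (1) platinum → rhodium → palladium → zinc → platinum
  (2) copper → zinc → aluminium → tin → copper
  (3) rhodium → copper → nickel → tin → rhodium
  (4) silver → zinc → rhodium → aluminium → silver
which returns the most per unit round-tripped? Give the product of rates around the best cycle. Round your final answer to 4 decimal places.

(1) 1.514 × 0.4925 × 1.795 × 0.7343 = 0.98281
(2) 5.824 × 0.6733 × 0.2652 × 0.8861 = 0.92148
(3) 0.1446 × 1.349 × 0.786 × 5.843 = 0.89586
(4) 3.357 × 1.065 × 0.5921 × 0.4035 = 0.85416
Highest is cycle (1) at 0.9828 (≤1, no arbitrage).

0.9828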